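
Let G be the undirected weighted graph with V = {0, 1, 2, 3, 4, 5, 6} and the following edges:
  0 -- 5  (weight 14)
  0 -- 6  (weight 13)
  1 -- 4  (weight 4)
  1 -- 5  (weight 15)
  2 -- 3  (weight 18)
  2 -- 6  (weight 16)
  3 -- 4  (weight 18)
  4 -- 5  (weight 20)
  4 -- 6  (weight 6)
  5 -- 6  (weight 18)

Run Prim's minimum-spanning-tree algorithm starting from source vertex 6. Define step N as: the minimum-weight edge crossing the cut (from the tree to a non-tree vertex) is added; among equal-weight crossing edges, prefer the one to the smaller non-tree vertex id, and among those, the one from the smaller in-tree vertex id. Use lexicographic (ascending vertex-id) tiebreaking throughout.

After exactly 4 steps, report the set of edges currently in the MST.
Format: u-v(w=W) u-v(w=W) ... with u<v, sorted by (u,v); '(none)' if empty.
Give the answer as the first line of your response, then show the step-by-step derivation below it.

0-5(w=14) 0-6(w=13) 1-4(w=4) 4-6(w=6)

step 1: add edge 4-6 (w=6); MST = {4-6(w=6)}
step 2: add edge 1-4 (w=4); MST = {1-4(w=4) 4-6(w=6)}
step 3: add edge 0-6 (w=13); MST = {0-6(w=13) 1-4(w=4) 4-6(w=6)}
step 4: add edge 0-5 (w=14); MST = {0-5(w=14) 0-6(w=13) 1-4(w=4) 4-6(w=6)}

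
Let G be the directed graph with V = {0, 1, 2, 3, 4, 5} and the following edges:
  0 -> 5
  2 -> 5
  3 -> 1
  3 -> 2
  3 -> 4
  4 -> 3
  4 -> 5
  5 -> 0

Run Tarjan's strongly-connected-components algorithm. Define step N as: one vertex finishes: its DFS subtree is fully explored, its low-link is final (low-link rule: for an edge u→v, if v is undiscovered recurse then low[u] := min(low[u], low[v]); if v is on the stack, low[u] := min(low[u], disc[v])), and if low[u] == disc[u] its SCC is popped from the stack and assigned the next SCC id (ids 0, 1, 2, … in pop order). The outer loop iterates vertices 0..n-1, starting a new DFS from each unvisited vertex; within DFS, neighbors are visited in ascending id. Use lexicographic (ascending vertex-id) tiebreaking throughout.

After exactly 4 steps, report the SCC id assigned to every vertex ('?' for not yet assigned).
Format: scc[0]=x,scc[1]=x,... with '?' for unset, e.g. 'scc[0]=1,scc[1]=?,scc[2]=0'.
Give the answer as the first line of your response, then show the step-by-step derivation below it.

scc[0]=0,scc[1]=1,scc[2]=2,scc[3]=?,scc[4]=?,scc[5]=0

step 1: low=(low[0]=0,low[1]=?,low[2]=?,low[3]=?,low[4]=?,low[5]=0); scc=(scc[0]=?,scc[1]=?,scc[2]=?,scc[3]=?,scc[4]=?,scc[5]=?)
step 2: low=(low[0]=0,low[1]=?,low[2]=?,low[3]=?,low[4]=?,low[5]=0); scc=(scc[0]=0,scc[1]=?,scc[2]=?,scc[3]=?,scc[4]=?,scc[5]=0)
step 3: low=(low[0]=0,low[1]=2,low[2]=?,low[3]=?,low[4]=?,low[5]=0); scc=(scc[0]=0,scc[1]=1,scc[2]=?,scc[3]=?,scc[4]=?,scc[5]=0)
step 4: low=(low[0]=0,low[1]=2,low[2]=3,low[3]=?,low[4]=?,low[5]=0); scc=(scc[0]=0,scc[1]=1,scc[2]=2,scc[3]=?,scc[4]=?,scc[5]=0)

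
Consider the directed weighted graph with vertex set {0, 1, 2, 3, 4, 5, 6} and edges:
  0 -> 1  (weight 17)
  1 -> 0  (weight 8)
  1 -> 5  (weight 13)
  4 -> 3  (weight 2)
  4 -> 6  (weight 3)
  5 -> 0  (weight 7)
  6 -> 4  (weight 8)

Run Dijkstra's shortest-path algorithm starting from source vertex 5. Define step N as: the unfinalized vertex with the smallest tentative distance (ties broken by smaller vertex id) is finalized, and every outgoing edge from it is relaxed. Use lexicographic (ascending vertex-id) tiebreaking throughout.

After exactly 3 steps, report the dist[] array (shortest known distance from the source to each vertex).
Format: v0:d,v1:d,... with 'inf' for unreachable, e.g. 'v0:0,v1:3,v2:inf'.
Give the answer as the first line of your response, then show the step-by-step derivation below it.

v0:7,v1:24,v2:inf,v3:inf,v4:inf,v5:0,v6:inf

step 1: dist = v0:7,v1:inf,v2:inf,v3:inf,v4:inf,v5:0,v6:inf
step 2: dist = v0:7,v1:24,v2:inf,v3:inf,v4:inf,v5:0,v6:inf
step 3: dist = v0:7,v1:24,v2:inf,v3:inf,v4:inf,v5:0,v6:inf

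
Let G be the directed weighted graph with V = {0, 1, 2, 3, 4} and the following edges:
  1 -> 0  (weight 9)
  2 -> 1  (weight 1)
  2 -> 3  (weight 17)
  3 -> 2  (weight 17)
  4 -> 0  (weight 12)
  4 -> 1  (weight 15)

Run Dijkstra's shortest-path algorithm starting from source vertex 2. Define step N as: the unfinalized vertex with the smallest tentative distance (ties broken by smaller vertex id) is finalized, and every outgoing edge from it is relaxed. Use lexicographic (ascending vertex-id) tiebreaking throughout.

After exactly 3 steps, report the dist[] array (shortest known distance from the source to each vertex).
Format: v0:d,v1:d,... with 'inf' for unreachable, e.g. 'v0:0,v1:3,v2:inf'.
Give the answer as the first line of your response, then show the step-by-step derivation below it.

v0:10,v1:1,v2:0,v3:17,v4:inf

step 1: dist = v0:inf,v1:1,v2:0,v3:17,v4:inf
step 2: dist = v0:10,v1:1,v2:0,v3:17,v4:inf
step 3: dist = v0:10,v1:1,v2:0,v3:17,v4:inf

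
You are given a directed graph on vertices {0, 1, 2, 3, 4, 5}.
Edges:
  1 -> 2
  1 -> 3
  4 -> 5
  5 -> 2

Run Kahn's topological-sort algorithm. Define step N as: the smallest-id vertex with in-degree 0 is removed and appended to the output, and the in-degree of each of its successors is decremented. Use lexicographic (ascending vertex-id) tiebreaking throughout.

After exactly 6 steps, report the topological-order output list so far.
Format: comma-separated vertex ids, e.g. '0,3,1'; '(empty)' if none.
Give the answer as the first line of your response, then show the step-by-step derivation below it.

0,1,3,4,5,2

step 1: output 0; order=[0]; indeg=(0,0,2,1,0,1)
step 2: output 1; order=[0,1]; indeg=(0,0,1,0,0,1)
step 3: output 3; order=[0,1,3]; indeg=(0,0,1,0,0,1)
step 4: output 4; order=[0,1,3,4]; indeg=(0,0,1,0,0,0)
step 5: output 5; order=[0,1,3,4,5]; indeg=(0,0,0,0,0,0)
step 6: output 2; order=[0,1,3,4,5,2]; indeg=(0,0,0,0,0,0)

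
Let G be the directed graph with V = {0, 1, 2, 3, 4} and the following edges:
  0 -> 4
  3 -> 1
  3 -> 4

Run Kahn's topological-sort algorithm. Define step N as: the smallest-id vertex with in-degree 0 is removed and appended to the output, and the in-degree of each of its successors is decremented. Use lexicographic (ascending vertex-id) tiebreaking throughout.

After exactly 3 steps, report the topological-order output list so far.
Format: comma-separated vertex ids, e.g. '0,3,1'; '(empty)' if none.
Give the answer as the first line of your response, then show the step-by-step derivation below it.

0,2,3

step 1: output 0; order=[0]; indeg=(0,1,0,0,1)
step 2: output 2; order=[0,2]; indeg=(0,1,0,0,1)
step 3: output 3; order=[0,2,3]; indeg=(0,0,0,0,0)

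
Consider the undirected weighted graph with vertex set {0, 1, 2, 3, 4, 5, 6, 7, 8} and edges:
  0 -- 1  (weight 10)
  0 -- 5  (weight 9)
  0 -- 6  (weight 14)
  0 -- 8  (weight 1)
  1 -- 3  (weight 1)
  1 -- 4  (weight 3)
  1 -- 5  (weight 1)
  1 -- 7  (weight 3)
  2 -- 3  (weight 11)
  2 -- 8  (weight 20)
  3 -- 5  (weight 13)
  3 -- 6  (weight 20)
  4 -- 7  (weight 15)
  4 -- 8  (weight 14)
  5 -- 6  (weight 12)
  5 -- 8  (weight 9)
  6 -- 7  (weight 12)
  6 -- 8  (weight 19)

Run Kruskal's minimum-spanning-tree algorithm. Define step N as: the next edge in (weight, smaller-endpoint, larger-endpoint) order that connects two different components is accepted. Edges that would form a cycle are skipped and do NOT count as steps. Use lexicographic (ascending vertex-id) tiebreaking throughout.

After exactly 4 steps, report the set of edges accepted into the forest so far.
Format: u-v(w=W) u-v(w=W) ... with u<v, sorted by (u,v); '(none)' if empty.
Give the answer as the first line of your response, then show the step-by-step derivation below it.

0-8(w=1) 1-3(w=1) 1-4(w=3) 1-5(w=1)

step 1: add edge 0-8 (w=1); MST = {0-8(w=1)}
step 2: add edge 1-3 (w=1); MST = {0-8(w=1) 1-3(w=1)}
step 3: add edge 1-5 (w=1); MST = {0-8(w=1) 1-3(w=1) 1-5(w=1)}
step 4: add edge 1-4 (w=3); MST = {0-8(w=1) 1-3(w=1) 1-4(w=3) 1-5(w=1)}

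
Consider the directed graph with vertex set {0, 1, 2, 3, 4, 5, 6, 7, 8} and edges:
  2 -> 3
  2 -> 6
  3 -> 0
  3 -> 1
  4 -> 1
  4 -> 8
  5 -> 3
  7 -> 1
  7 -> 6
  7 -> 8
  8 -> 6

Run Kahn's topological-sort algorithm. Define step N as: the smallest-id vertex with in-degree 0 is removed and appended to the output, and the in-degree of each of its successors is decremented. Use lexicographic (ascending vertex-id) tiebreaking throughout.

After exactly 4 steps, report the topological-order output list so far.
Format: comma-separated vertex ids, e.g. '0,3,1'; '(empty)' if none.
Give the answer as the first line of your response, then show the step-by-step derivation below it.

2,4,5,3

step 1: output 2; order=[2]; indeg=(1,3,0,1,0,0,2,0,2)
step 2: output 4; order=[2,4]; indeg=(1,2,0,1,0,0,2,0,1)
step 3: output 5; order=[2,4,5]; indeg=(1,2,0,0,0,0,2,0,1)
step 4: output 3; order=[2,4,5,3]; indeg=(0,1,0,0,0,0,2,0,1)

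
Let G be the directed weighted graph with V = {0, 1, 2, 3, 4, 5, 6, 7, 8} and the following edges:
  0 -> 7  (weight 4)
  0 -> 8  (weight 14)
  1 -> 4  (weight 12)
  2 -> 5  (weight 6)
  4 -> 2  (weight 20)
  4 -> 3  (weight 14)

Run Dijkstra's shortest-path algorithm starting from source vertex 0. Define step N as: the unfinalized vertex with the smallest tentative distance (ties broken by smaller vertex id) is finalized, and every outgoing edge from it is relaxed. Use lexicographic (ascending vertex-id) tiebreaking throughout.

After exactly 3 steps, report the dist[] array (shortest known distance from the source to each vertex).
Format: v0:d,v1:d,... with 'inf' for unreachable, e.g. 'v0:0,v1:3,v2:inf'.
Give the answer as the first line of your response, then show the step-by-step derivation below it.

v0:0,v1:inf,v2:inf,v3:inf,v4:inf,v5:inf,v6:inf,v7:4,v8:14

step 1: dist = v0:0,v1:inf,v2:inf,v3:inf,v4:inf,v5:inf,v6:inf,v7:4,v8:14
step 2: dist = v0:0,v1:inf,v2:inf,v3:inf,v4:inf,v5:inf,v6:inf,v7:4,v8:14
step 3: dist = v0:0,v1:inf,v2:inf,v3:inf,v4:inf,v5:inf,v6:inf,v7:4,v8:14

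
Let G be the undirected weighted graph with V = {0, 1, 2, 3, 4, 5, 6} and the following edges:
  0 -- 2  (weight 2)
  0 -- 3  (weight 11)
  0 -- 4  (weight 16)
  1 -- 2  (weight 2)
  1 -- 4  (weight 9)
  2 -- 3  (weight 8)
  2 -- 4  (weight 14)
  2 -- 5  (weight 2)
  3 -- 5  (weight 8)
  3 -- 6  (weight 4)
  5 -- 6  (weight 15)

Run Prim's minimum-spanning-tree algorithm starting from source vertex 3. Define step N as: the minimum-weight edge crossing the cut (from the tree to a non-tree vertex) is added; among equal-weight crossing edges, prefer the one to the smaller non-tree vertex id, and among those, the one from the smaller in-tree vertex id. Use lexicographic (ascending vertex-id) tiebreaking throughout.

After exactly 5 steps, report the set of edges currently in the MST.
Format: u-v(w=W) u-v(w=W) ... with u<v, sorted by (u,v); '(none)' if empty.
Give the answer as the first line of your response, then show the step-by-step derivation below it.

0-2(w=2) 1-2(w=2) 2-3(w=8) 2-5(w=2) 3-6(w=4)

step 1: add edge 3-6 (w=4); MST = {3-6(w=4)}
step 2: add edge 2-3 (w=8); MST = {2-3(w=8) 3-6(w=4)}
step 3: add edge 0-2 (w=2); MST = {0-2(w=2) 2-3(w=8) 3-6(w=4)}
step 4: add edge 1-2 (w=2); MST = {0-2(w=2) 1-2(w=2) 2-3(w=8) 3-6(w=4)}
step 5: add edge 2-5 (w=2); MST = {0-2(w=2) 1-2(w=2) 2-3(w=8) 2-5(w=2) 3-6(w=4)}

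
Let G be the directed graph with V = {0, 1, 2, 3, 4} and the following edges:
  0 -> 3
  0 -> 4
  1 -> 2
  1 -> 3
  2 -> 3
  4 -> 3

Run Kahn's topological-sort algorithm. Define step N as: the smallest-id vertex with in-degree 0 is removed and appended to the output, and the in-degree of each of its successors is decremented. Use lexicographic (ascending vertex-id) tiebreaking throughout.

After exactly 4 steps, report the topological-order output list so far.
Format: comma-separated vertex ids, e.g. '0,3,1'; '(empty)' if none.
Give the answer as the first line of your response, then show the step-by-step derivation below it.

0,1,2,4

step 1: output 0; order=[0]; indeg=(0,0,1,3,0)
step 2: output 1; order=[0,1]; indeg=(0,0,0,2,0)
step 3: output 2; order=[0,1,2]; indeg=(0,0,0,1,0)
step 4: output 4; order=[0,1,2,4]; indeg=(0,0,0,0,0)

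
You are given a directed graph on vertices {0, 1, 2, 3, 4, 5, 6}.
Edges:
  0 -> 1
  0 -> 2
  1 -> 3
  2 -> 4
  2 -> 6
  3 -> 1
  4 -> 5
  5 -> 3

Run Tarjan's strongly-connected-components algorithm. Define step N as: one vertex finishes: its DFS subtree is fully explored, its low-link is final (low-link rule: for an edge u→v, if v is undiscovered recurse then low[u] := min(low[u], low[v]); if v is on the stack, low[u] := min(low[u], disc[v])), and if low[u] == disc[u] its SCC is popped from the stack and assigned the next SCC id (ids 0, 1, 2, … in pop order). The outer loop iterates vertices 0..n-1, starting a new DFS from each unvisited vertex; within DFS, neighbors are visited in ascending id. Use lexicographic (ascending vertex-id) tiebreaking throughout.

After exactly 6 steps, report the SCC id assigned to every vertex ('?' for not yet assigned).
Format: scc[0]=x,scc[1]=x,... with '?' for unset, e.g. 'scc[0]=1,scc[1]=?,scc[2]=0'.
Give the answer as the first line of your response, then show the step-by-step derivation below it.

scc[0]=?,scc[1]=0,scc[2]=4,scc[3]=0,scc[4]=2,scc[5]=1,scc[6]=3

step 1: low=(low[0]=0,low[1]=1,low[2]=?,low[3]=1,low[4]=?,low[5]=?,low[6]=?); scc=(scc[0]=?,scc[1]=?,scc[2]=?,scc[3]=?,scc[4]=?,scc[5]=?,scc[6]=?)
step 2: low=(low[0]=0,low[1]=1,low[2]=?,low[3]=1,low[4]=?,low[5]=?,low[6]=?); scc=(scc[0]=?,scc[1]=0,scc[2]=?,scc[3]=0,scc[4]=?,scc[5]=?,scc[6]=?)
step 3: low=(low[0]=0,low[1]=1,low[2]=3,low[3]=1,low[4]=4,low[5]=5,low[6]=?); scc=(scc[0]=?,scc[1]=0,scc[2]=?,scc[3]=0,scc[4]=?,scc[5]=1,scc[6]=?)
step 4: low=(low[0]=0,low[1]=1,low[2]=3,low[3]=1,low[4]=4,low[5]=5,low[6]=?); scc=(scc[0]=?,scc[1]=0,scc[2]=?,scc[3]=0,scc[4]=2,scc[5]=1,scc[6]=?)
step 5: low=(low[0]=0,low[1]=1,low[2]=3,low[3]=1,low[4]=4,low[5]=5,low[6]=6); scc=(scc[0]=?,scc[1]=0,scc[2]=?,scc[3]=0,scc[4]=2,scc[5]=1,scc[6]=3)
step 6: low=(low[0]=0,low[1]=1,low[2]=3,low[3]=1,low[4]=4,low[5]=5,low[6]=6); scc=(scc[0]=?,scc[1]=0,scc[2]=4,scc[3]=0,scc[4]=2,scc[5]=1,scc[6]=3)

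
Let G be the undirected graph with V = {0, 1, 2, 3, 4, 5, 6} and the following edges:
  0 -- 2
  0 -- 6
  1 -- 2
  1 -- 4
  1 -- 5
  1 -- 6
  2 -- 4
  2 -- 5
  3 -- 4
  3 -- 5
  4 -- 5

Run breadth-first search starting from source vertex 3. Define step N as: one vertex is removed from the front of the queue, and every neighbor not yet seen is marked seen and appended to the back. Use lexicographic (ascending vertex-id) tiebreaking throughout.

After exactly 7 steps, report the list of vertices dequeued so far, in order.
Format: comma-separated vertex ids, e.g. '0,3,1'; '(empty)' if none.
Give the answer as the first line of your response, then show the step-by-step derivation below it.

3,4,5,1,2,6,0

step 1: dequeue 3; queue=[4,5]; order=3
step 2: dequeue 4; queue=[5,1,2]; order=3,4
step 3: dequeue 5; queue=[1,2]; order=3,4,5
step 4: dequeue 1; queue=[2,6]; order=3,4,5,1
step 5: dequeue 2; queue=[6,0]; order=3,4,5,1,2
step 6: dequeue 6; queue=[0]; order=3,4,5,1,2,6
step 7: dequeue 0; queue=[(empty)]; order=3,4,5,1,2,6,0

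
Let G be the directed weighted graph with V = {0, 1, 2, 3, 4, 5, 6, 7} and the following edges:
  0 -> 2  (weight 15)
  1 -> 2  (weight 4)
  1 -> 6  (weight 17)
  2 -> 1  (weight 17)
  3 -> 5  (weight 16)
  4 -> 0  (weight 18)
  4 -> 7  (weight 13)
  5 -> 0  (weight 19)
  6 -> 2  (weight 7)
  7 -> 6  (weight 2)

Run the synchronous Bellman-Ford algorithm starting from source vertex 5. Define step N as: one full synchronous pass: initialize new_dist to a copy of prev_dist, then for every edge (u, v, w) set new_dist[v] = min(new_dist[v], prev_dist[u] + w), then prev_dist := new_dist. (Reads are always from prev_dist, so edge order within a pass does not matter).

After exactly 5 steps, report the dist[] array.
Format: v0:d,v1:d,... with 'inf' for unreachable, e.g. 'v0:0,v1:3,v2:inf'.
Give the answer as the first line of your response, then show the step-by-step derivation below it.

v0:19,v1:51,v2:34,v3:inf,v4:inf,v5:0,v6:68,v7:inf

step 1: dist = v0:19,v1:inf,v2:inf,v3:inf,v4:inf,v5:0,v6:inf,v7:inf
step 2: dist = v0:19,v1:inf,v2:34,v3:inf,v4:inf,v5:0,v6:inf,v7:inf
step 3: dist = v0:19,v1:51,v2:34,v3:inf,v4:inf,v5:0,v6:inf,v7:inf
step 4: dist = v0:19,v1:51,v2:34,v3:inf,v4:inf,v5:0,v6:68,v7:inf
step 5: dist = v0:19,v1:51,v2:34,v3:inf,v4:inf,v5:0,v6:68,v7:inf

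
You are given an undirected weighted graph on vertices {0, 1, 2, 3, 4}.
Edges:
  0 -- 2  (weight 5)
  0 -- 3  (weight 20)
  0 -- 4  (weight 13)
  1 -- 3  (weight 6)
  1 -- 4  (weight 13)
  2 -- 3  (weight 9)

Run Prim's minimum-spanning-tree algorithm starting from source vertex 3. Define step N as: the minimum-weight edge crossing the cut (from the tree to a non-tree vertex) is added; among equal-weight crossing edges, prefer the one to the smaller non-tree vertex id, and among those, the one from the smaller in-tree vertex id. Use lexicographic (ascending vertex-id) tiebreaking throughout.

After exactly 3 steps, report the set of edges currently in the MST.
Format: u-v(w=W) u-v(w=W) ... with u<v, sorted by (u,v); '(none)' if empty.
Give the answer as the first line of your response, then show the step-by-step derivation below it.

0-2(w=5) 1-3(w=6) 2-3(w=9)

step 1: add edge 1-3 (w=6); MST = {1-3(w=6)}
step 2: add edge 2-3 (w=9); MST = {1-3(w=6) 2-3(w=9)}
step 3: add edge 0-2 (w=5); MST = {0-2(w=5) 1-3(w=6) 2-3(w=9)}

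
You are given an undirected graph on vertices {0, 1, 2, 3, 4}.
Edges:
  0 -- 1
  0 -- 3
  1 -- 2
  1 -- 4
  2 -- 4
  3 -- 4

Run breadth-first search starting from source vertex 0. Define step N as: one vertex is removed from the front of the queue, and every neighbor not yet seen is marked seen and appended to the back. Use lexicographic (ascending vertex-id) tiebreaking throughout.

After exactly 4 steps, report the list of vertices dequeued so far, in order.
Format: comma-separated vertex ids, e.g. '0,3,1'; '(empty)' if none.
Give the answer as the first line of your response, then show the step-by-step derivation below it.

0,1,3,2

step 1: dequeue 0; queue=[1,3]; order=0
step 2: dequeue 1; queue=[3,2,4]; order=0,1
step 3: dequeue 3; queue=[2,4]; order=0,1,3
step 4: dequeue 2; queue=[4]; order=0,1,3,2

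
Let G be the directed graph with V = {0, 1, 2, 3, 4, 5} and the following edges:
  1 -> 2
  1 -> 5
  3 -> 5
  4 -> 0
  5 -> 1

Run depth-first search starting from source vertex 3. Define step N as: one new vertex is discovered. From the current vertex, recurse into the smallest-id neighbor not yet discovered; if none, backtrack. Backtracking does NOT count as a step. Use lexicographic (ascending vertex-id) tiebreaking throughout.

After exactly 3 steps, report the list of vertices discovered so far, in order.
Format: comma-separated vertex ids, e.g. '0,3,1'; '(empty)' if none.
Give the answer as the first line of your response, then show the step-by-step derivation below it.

3,5,1

step 1: discover 3; path=3; order=3
step 2: discover 5; path=3>5; order=3,5
step 3: discover 1; path=3>5>1; order=3,5,1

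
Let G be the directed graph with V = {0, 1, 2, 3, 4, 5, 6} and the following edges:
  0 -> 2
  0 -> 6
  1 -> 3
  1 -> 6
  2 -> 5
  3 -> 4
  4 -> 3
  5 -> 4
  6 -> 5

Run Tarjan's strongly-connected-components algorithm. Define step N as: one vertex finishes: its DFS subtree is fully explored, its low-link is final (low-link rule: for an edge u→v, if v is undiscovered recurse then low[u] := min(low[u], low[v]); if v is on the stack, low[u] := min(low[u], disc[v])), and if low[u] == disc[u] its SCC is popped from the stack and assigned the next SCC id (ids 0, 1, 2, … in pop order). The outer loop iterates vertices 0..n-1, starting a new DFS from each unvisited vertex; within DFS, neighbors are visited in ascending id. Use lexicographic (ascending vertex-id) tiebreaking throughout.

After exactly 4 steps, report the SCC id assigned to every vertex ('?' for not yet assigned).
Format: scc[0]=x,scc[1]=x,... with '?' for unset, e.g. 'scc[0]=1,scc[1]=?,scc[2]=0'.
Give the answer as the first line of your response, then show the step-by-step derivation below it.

scc[0]=?,scc[1]=?,scc[2]=2,scc[3]=0,scc[4]=0,scc[5]=1,scc[6]=?

step 1: low=(low[0]=0,low[1]=?,low[2]=1,low[3]=3,low[4]=3,low[5]=2,low[6]=?); scc=(scc[0]=?,scc[1]=?,scc[2]=?,scc[3]=?,scc[4]=?,scc[5]=?,scc[6]=?)
step 2: low=(low[0]=0,low[1]=?,low[2]=1,low[3]=3,low[4]=3,low[5]=2,low[6]=?); scc=(scc[0]=?,scc[1]=?,scc[2]=?,scc[3]=0,scc[4]=0,scc[5]=?,scc[6]=?)
step 3: low=(low[0]=0,low[1]=?,low[2]=1,low[3]=3,low[4]=3,low[5]=2,low[6]=?); scc=(scc[0]=?,scc[1]=?,scc[2]=?,scc[3]=0,scc[4]=0,scc[5]=1,scc[6]=?)
step 4: low=(low[0]=0,low[1]=?,low[2]=1,low[3]=3,low[4]=3,low[5]=2,low[6]=?); scc=(scc[0]=?,scc[1]=?,scc[2]=2,scc[3]=0,scc[4]=0,scc[5]=1,scc[6]=?)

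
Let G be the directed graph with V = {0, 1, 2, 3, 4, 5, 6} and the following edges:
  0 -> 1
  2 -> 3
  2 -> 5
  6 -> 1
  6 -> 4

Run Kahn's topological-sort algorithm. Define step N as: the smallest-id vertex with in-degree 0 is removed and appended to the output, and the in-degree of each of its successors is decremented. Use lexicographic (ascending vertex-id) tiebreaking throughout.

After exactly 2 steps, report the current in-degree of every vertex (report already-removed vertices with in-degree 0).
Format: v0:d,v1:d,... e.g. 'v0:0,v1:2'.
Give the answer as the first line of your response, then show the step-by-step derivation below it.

v0:0,v1:1,v2:0,v3:0,v4:1,v5:0,v6:0

step 1: output 0; order=[0]; indeg=(0,1,0,1,1,1,0)
step 2: output 2; order=[0,2]; indeg=(0,1,0,0,1,0,0)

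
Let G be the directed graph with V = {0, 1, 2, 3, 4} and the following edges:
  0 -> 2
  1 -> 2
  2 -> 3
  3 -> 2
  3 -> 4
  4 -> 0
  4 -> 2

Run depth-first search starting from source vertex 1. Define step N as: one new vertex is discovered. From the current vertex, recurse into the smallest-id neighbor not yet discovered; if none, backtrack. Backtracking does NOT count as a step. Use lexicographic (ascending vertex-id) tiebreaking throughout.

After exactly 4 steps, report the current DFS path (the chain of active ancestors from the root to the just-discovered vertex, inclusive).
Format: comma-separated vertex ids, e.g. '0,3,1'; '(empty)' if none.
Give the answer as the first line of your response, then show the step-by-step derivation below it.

1,2,3,4

step 1: discover 1; path=1; order=1
step 2: discover 2; path=1>2; order=1,2
step 3: discover 3; path=1>2>3; order=1,2,3
step 4: discover 4; path=1>2>3>4; order=1,2,3,4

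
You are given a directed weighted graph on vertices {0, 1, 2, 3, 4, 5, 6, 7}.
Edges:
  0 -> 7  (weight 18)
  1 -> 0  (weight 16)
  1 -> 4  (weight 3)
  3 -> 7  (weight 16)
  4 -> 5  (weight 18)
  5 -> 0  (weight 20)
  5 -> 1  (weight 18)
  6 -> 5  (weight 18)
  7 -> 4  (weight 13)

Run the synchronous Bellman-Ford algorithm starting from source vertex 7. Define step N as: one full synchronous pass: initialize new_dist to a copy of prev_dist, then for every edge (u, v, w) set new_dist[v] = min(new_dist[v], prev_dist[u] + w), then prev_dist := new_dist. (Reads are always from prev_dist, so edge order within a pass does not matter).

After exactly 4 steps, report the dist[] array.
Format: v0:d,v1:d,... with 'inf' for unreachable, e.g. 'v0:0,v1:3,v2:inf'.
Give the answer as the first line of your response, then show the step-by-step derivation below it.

v0:51,v1:49,v2:inf,v3:inf,v4:13,v5:31,v6:inf,v7:0

step 1: dist = v0:inf,v1:inf,v2:inf,v3:inf,v4:13,v5:inf,v6:inf,v7:0
step 2: dist = v0:inf,v1:inf,v2:inf,v3:inf,v4:13,v5:31,v6:inf,v7:0
step 3: dist = v0:51,v1:49,v2:inf,v3:inf,v4:13,v5:31,v6:inf,v7:0
step 4: dist = v0:51,v1:49,v2:inf,v3:inf,v4:13,v5:31,v6:inf,v7:0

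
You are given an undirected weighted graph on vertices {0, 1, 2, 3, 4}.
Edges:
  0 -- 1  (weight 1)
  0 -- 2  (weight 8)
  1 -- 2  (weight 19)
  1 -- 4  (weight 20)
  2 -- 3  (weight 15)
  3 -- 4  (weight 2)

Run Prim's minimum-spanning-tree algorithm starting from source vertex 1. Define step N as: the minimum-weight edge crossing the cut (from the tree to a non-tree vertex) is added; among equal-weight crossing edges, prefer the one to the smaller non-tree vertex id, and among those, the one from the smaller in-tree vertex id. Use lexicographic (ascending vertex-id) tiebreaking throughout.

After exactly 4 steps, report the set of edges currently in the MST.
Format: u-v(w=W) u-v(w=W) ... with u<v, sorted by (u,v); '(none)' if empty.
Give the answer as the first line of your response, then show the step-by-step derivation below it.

0-1(w=1) 0-2(w=8) 2-3(w=15) 3-4(w=2)

step 1: add edge 0-1 (w=1); MST = {0-1(w=1)}
step 2: add edge 0-2 (w=8); MST = {0-1(w=1) 0-2(w=8)}
step 3: add edge 2-3 (w=15); MST = {0-1(w=1) 0-2(w=8) 2-3(w=15)}
step 4: add edge 3-4 (w=2); MST = {0-1(w=1) 0-2(w=8) 2-3(w=15) 3-4(w=2)}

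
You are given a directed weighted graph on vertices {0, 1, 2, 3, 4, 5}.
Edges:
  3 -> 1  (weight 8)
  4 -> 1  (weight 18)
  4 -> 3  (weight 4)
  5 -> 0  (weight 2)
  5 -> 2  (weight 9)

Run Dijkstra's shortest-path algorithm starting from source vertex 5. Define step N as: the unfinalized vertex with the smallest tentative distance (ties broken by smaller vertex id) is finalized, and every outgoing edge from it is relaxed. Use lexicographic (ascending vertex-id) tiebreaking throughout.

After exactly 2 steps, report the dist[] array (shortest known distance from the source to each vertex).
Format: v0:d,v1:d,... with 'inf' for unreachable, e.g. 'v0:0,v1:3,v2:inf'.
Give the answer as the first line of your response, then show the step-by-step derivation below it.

v0:2,v1:inf,v2:9,v3:inf,v4:inf,v5:0

step 1: dist = v0:2,v1:inf,v2:9,v3:inf,v4:inf,v5:0
step 2: dist = v0:2,v1:inf,v2:9,v3:inf,v4:inf,v5:0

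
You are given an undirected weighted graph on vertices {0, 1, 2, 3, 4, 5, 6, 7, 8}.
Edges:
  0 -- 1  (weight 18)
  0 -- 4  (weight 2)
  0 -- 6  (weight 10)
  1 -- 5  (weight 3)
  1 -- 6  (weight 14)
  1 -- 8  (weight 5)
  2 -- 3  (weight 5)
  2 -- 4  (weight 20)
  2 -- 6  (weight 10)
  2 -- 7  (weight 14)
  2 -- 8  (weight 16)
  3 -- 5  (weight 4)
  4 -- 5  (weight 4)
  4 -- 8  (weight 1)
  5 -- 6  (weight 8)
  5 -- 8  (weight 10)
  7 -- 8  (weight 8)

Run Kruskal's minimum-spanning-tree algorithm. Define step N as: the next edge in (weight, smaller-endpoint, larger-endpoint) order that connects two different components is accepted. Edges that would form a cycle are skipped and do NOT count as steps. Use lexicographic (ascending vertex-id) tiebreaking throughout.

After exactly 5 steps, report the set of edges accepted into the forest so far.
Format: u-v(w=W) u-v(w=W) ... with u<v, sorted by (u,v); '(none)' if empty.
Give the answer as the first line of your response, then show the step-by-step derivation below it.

0-4(w=2) 1-5(w=3) 3-5(w=4) 4-5(w=4) 4-8(w=1)

step 1: add edge 4-8 (w=1); MST = {4-8(w=1)}
step 2: add edge 0-4 (w=2); MST = {0-4(w=2) 4-8(w=1)}
step 3: add edge 1-5 (w=3); MST = {0-4(w=2) 1-5(w=3) 4-8(w=1)}
step 4: add edge 3-5 (w=4); MST = {0-4(w=2) 1-5(w=3) 3-5(w=4) 4-8(w=1)}
step 5: add edge 4-5 (w=4); MST = {0-4(w=2) 1-5(w=3) 3-5(w=4) 4-5(w=4) 4-8(w=1)}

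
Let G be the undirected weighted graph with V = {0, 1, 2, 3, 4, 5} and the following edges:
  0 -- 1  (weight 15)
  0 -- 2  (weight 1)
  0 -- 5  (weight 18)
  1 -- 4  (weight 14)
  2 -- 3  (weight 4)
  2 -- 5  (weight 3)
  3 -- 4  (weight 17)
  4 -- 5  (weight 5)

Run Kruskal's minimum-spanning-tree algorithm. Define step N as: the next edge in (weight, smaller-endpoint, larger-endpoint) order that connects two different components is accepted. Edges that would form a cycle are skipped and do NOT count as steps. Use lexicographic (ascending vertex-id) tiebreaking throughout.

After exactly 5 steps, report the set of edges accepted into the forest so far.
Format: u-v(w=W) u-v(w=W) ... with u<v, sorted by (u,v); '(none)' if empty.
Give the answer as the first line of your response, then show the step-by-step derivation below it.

0-2(w=1) 1-4(w=14) 2-3(w=4) 2-5(w=3) 4-5(w=5)

step 1: add edge 0-2 (w=1); MST = {0-2(w=1)}
step 2: add edge 2-5 (w=3); MST = {0-2(w=1) 2-5(w=3)}
step 3: add edge 2-3 (w=4); MST = {0-2(w=1) 2-3(w=4) 2-5(w=3)}
step 4: add edge 4-5 (w=5); MST = {0-2(w=1) 2-3(w=4) 2-5(w=3) 4-5(w=5)}
step 5: add edge 1-4 (w=14); MST = {0-2(w=1) 1-4(w=14) 2-3(w=4) 2-5(w=3) 4-5(w=5)}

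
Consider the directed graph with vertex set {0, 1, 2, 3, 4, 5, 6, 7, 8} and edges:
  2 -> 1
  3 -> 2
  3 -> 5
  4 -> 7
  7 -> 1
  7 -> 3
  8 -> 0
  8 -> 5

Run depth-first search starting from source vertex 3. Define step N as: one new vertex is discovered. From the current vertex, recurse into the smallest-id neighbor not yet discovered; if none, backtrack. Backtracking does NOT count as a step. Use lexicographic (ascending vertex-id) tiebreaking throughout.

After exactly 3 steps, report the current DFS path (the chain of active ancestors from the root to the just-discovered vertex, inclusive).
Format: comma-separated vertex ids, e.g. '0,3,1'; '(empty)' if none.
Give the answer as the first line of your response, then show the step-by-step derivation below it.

3,2,1

step 1: discover 3; path=3; order=3
step 2: discover 2; path=3>2; order=3,2
step 3: discover 1; path=3>2>1; order=3,2,1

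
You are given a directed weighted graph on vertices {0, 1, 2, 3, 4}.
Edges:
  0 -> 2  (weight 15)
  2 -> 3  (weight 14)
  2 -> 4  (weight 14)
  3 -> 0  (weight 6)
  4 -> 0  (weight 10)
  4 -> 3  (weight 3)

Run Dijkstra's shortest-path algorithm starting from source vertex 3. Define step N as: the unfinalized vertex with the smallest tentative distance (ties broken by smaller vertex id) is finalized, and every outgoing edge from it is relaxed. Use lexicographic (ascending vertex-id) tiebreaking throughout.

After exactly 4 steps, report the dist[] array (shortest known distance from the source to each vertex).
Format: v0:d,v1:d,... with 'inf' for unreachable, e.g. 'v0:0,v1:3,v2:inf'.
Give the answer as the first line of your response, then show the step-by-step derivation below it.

v0:6,v1:inf,v2:21,v3:0,v4:35

step 1: dist = v0:6,v1:inf,v2:inf,v3:0,v4:inf
step 2: dist = v0:6,v1:inf,v2:21,v3:0,v4:inf
step 3: dist = v0:6,v1:inf,v2:21,v3:0,v4:35
step 4: dist = v0:6,v1:inf,v2:21,v3:0,v4:35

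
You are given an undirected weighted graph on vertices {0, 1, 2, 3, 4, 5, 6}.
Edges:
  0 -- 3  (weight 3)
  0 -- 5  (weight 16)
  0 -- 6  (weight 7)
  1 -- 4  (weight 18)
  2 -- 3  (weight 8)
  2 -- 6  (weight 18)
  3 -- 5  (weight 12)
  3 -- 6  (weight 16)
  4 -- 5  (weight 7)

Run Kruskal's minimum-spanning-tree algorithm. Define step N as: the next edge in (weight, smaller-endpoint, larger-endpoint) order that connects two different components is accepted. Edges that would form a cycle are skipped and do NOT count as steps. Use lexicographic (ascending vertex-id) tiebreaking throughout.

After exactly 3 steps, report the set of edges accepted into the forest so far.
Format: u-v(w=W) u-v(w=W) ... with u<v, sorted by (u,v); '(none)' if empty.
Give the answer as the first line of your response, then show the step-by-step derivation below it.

0-3(w=3) 0-6(w=7) 4-5(w=7)

step 1: add edge 0-3 (w=3); MST = {0-3(w=3)}
step 2: add edge 0-6 (w=7); MST = {0-3(w=3) 0-6(w=7)}
step 3: add edge 4-5 (w=7); MST = {0-3(w=3) 0-6(w=7) 4-5(w=7)}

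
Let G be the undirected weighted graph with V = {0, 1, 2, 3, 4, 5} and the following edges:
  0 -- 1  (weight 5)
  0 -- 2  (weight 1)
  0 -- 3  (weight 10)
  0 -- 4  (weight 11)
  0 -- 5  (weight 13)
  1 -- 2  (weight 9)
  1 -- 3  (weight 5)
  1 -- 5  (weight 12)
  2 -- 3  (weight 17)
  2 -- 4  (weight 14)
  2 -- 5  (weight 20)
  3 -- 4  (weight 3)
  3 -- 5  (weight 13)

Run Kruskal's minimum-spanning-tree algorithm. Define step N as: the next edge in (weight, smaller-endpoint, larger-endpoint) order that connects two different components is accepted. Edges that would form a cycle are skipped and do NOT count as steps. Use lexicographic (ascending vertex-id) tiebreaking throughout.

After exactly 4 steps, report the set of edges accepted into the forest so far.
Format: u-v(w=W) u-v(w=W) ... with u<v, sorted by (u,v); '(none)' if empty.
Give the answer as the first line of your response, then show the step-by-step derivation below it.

0-1(w=5) 0-2(w=1) 1-3(w=5) 3-4(w=3)

step 1: add edge 0-2 (w=1); MST = {0-2(w=1)}
step 2: add edge 3-4 (w=3); MST = {0-2(w=1) 3-4(w=3)}
step 3: add edge 0-1 (w=5); MST = {0-1(w=5) 0-2(w=1) 3-4(w=3)}
step 4: add edge 1-3 (w=5); MST = {0-1(w=5) 0-2(w=1) 1-3(w=5) 3-4(w=3)}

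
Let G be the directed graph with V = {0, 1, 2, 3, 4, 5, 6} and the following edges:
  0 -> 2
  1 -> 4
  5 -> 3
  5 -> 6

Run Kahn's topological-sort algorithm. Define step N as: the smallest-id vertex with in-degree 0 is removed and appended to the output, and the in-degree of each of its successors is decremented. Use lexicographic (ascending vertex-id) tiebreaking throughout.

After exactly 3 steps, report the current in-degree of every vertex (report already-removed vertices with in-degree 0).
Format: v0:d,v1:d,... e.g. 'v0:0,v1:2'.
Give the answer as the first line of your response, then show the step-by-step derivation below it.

v0:0,v1:0,v2:0,v3:1,v4:0,v5:0,v6:1

step 1: output 0; order=[0]; indeg=(0,0,0,1,1,0,1)
step 2: output 1; order=[0,1]; indeg=(0,0,0,1,0,0,1)
step 3: output 2; order=[0,1,2]; indeg=(0,0,0,1,0,0,1)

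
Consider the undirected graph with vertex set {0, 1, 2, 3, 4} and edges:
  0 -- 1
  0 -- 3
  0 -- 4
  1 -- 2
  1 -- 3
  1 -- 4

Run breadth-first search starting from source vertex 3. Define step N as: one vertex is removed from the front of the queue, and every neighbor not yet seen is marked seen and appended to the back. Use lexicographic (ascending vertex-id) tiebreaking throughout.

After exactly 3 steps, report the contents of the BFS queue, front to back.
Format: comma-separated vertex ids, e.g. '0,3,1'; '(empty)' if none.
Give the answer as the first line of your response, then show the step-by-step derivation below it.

4,2

step 1: dequeue 3; queue=[0,1]; order=3
step 2: dequeue 0; queue=[1,4]; order=3,0
step 3: dequeue 1; queue=[4,2]; order=3,0,1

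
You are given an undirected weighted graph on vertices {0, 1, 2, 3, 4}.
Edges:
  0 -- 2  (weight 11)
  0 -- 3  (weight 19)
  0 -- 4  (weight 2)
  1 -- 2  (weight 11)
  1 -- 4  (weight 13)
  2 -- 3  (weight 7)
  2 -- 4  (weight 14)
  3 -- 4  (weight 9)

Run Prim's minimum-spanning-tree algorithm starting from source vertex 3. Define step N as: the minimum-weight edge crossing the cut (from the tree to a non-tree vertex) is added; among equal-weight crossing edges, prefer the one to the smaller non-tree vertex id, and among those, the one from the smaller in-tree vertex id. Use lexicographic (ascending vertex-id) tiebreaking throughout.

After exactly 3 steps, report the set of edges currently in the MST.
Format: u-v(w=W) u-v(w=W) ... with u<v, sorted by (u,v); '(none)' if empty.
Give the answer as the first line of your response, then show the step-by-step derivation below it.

0-4(w=2) 2-3(w=7) 3-4(w=9)

step 1: add edge 2-3 (w=7); MST = {2-3(w=7)}
step 2: add edge 3-4 (w=9); MST = {2-3(w=7) 3-4(w=9)}
step 3: add edge 0-4 (w=2); MST = {0-4(w=2) 2-3(w=7) 3-4(w=9)}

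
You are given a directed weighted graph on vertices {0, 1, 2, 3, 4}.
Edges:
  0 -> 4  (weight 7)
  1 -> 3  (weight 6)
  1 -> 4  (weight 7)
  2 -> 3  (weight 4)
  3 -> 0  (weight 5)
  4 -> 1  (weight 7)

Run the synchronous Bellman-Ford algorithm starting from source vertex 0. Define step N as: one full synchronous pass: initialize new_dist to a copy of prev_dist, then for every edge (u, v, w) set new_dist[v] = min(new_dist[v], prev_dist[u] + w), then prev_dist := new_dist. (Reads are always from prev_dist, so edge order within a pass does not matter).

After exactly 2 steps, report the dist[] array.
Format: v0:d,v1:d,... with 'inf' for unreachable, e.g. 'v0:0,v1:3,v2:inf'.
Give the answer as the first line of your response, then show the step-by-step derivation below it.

v0:0,v1:14,v2:inf,v3:inf,v4:7

step 1: dist = v0:0,v1:inf,v2:inf,v3:inf,v4:7
step 2: dist = v0:0,v1:14,v2:inf,v3:inf,v4:7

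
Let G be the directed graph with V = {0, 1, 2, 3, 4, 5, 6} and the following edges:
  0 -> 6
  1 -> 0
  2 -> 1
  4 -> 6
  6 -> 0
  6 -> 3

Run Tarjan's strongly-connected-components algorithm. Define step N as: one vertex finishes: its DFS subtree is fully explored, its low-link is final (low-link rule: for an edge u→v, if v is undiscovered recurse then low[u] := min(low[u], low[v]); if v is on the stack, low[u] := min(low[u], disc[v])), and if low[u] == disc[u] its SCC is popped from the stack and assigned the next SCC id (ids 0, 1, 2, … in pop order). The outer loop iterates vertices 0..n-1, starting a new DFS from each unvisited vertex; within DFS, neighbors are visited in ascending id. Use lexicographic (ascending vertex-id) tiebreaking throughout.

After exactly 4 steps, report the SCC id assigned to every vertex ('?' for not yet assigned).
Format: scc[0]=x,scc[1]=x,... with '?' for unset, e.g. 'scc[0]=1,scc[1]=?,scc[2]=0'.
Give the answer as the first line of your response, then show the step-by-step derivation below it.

scc[0]=1,scc[1]=2,scc[2]=?,scc[3]=0,scc[4]=?,scc[5]=?,scc[6]=1

step 1: low=(low[0]=0,low[1]=?,low[2]=?,low[3]=2,low[4]=?,low[5]=?,low[6]=0); scc=(scc[0]=?,scc[1]=?,scc[2]=?,scc[3]=0,scc[4]=?,scc[5]=?,scc[6]=?)
step 2: low=(low[0]=0,low[1]=?,low[2]=?,low[3]=2,low[4]=?,low[5]=?,low[6]=0); scc=(scc[0]=?,scc[1]=?,scc[2]=?,scc[3]=0,scc[4]=?,scc[5]=?,scc[6]=?)
step 3: low=(low[0]=0,low[1]=?,low[2]=?,low[3]=2,low[4]=?,low[5]=?,low[6]=0); scc=(scc[0]=1,scc[1]=?,scc[2]=?,scc[3]=0,scc[4]=?,scc[5]=?,scc[6]=1)
step 4: low=(low[0]=0,low[1]=3,low[2]=?,low[3]=2,low[4]=?,low[5]=?,low[6]=0); scc=(scc[0]=1,scc[1]=2,scc[2]=?,scc[3]=0,scc[4]=?,scc[5]=?,scc[6]=1)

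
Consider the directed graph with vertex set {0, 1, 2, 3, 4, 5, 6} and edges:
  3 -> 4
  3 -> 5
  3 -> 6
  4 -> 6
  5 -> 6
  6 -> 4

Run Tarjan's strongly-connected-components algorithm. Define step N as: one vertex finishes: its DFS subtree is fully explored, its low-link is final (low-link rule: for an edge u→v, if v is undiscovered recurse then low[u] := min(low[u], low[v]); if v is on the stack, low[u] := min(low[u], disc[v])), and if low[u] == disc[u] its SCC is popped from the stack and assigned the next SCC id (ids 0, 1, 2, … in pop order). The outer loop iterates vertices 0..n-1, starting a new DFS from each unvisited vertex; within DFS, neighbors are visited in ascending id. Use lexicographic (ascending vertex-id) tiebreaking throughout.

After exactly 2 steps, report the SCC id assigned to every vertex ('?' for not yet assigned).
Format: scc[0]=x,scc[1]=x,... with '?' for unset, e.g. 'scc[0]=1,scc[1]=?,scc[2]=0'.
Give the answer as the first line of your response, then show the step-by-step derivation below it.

scc[0]=0,scc[1]=1,scc[2]=?,scc[3]=?,scc[4]=?,scc[5]=?,scc[6]=?

step 1: low=(low[0]=0,low[1]=?,low[2]=?,low[3]=?,low[4]=?,low[5]=?,low[6]=?); scc=(scc[0]=0,scc[1]=?,scc[2]=?,scc[3]=?,scc[4]=?,scc[5]=?,scc[6]=?)
step 2: low=(low[0]=0,low[1]=1,low[2]=?,low[3]=?,low[4]=?,low[5]=?,low[6]=?); scc=(scc[0]=0,scc[1]=1,scc[2]=?,scc[3]=?,scc[4]=?,scc[5]=?,scc[6]=?)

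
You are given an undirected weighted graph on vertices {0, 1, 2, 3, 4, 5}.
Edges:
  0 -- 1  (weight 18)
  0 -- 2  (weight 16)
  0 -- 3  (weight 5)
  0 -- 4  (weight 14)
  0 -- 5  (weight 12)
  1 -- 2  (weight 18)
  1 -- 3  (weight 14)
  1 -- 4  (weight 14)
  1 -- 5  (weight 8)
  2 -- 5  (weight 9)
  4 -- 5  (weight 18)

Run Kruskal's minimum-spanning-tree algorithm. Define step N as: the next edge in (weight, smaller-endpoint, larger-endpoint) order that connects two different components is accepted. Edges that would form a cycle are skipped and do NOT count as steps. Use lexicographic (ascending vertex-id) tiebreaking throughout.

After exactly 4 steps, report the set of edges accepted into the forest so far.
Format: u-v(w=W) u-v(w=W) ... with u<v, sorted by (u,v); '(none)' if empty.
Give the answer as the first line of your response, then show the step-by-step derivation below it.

0-3(w=5) 0-5(w=12) 1-5(w=8) 2-5(w=9)

step 1: add edge 0-3 (w=5); MST = {0-3(w=5)}
step 2: add edge 1-5 (w=8); MST = {0-3(w=5) 1-5(w=8)}
step 3: add edge 2-5 (w=9); MST = {0-3(w=5) 1-5(w=8) 2-5(w=9)}
step 4: add edge 0-5 (w=12); MST = {0-3(w=5) 0-5(w=12) 1-5(w=8) 2-5(w=9)}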